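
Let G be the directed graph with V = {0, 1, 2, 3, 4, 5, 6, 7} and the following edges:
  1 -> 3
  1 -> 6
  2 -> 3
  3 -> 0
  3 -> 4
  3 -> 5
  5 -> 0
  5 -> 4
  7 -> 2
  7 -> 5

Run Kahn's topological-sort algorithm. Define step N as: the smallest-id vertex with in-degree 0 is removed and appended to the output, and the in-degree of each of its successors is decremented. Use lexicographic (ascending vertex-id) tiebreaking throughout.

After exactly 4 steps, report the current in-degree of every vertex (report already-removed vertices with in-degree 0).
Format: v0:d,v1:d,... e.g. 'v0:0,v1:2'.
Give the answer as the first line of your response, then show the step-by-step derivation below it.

v0:2,v1:0,v2:0,v3:0,v4:2,v5:1,v6:0,v7:0

step 1: output 1; order=[1]; indeg=(2,0,1,1,2,2,0,0)
step 2: output 6; order=[1,6]; indeg=(2,0,1,1,2,2,0,0)
step 3: output 7; order=[1,6,7]; indeg=(2,0,0,1,2,1,0,0)
step 4: output 2; order=[1,6,7,2]; indeg=(2,0,0,0,2,1,0,0)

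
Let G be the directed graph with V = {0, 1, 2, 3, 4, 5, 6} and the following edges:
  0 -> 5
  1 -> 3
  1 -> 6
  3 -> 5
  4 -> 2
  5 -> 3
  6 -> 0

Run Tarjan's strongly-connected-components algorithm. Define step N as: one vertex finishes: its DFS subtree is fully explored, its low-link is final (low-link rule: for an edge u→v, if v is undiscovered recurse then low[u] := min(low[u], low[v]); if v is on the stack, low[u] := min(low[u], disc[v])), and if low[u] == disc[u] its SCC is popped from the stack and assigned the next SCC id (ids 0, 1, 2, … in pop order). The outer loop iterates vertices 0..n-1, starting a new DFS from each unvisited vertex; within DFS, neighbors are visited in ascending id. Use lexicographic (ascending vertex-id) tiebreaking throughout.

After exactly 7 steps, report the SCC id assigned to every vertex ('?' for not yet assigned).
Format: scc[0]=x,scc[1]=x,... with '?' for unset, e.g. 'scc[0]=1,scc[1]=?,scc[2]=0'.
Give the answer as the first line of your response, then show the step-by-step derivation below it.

scc[0]=1,scc[1]=3,scc[2]=4,scc[3]=0,scc[4]=5,scc[5]=0,scc[6]=2

step 1: low=(low[0]=0,low[1]=?,low[2]=?,low[3]=1,low[4]=?,low[5]=1,low[6]=?); scc=(scc[0]=?,scc[1]=?,scc[2]=?,scc[3]=?,scc[4]=?,scc[5]=?,scc[6]=?)
step 2: low=(low[0]=0,low[1]=?,low[2]=?,low[3]=1,low[4]=?,low[5]=1,low[6]=?); scc=(scc[0]=?,scc[1]=?,scc[2]=?,scc[3]=0,scc[4]=?,scc[5]=0,scc[6]=?)
step 3: low=(low[0]=0,low[1]=?,low[2]=?,low[3]=1,low[4]=?,low[5]=1,low[6]=?); scc=(scc[0]=1,scc[1]=?,scc[2]=?,scc[3]=0,scc[4]=?,scc[5]=0,scc[6]=?)
step 4: low=(low[0]=0,low[1]=3,low[2]=?,low[3]=1,low[4]=?,low[5]=1,low[6]=4); scc=(scc[0]=1,scc[1]=?,scc[2]=?,scc[3]=0,scc[4]=?,scc[5]=0,scc[6]=2)
step 5: low=(low[0]=0,low[1]=3,low[2]=?,low[3]=1,low[4]=?,low[5]=1,low[6]=4); scc=(scc[0]=1,scc[1]=3,scc[2]=?,scc[3]=0,scc[4]=?,scc[5]=0,scc[6]=2)
step 6: low=(low[0]=0,low[1]=3,low[2]=5,low[3]=1,low[4]=?,low[5]=1,low[6]=4); scc=(scc[0]=1,scc[1]=3,scc[2]=4,scc[3]=0,scc[4]=?,scc[5]=0,scc[6]=2)
step 7: low=(low[0]=0,low[1]=3,low[2]=5,low[3]=1,low[4]=6,low[5]=1,low[6]=4); scc=(scc[0]=1,scc[1]=3,scc[2]=4,scc[3]=0,scc[4]=5,scc[5]=0,scc[6]=2)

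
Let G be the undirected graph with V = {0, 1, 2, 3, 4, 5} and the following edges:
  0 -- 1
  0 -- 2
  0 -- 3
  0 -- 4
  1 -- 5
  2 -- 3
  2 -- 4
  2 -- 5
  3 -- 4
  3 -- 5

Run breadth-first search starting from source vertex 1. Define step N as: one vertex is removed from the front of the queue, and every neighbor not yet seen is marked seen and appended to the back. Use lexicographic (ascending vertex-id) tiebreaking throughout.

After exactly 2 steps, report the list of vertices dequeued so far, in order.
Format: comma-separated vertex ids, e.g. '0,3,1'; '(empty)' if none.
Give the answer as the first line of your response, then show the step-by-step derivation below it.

1,0

step 1: dequeue 1; queue=[0,5]; order=1
step 2: dequeue 0; queue=[5,2,3,4]; order=1,0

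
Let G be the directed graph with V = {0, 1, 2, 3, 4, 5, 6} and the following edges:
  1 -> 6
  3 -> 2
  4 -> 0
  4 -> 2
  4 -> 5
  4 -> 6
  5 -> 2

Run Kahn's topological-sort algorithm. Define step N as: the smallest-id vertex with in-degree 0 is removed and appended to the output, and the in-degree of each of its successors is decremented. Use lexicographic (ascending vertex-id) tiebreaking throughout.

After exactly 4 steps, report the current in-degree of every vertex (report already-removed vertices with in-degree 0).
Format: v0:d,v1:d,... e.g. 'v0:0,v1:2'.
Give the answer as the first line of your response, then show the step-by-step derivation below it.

v0:0,v1:0,v2:1,v3:0,v4:0,v5:0,v6:0

step 1: output 1; order=[1]; indeg=(1,0,3,0,0,1,1)
step 2: output 3; order=[1,3]; indeg=(1,0,2,0,0,1,1)
step 3: output 4; order=[1,3,4]; indeg=(0,0,1,0,0,0,0)
step 4: output 0; order=[1,3,4,0]; indeg=(0,0,1,0,0,0,0)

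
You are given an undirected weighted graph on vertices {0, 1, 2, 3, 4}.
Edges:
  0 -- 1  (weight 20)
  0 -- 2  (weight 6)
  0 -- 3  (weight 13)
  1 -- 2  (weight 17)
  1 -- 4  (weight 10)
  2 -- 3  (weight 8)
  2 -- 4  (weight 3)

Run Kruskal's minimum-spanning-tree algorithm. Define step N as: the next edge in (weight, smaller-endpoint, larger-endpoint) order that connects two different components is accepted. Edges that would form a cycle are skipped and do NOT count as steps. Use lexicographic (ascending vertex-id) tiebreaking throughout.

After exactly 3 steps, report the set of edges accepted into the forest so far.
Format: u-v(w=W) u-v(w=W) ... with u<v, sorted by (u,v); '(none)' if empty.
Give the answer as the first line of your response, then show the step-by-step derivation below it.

0-2(w=6) 2-3(w=8) 2-4(w=3)

step 1: add edge 2-4 (w=3); MST = {2-4(w=3)}
step 2: add edge 0-2 (w=6); MST = {0-2(w=6) 2-4(w=3)}
step 3: add edge 2-3 (w=8); MST = {0-2(w=6) 2-3(w=8) 2-4(w=3)}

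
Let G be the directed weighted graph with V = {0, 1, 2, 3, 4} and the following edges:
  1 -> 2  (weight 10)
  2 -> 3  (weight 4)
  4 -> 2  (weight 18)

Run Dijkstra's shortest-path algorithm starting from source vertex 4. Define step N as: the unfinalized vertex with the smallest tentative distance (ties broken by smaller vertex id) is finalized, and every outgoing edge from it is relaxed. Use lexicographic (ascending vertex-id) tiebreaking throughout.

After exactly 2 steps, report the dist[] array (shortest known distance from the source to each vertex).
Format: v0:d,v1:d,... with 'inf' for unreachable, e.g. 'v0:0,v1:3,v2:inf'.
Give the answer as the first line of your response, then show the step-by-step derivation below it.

v0:inf,v1:inf,v2:18,v3:22,v4:0

step 1: dist = v0:inf,v1:inf,v2:18,v3:inf,v4:0
step 2: dist = v0:inf,v1:inf,v2:18,v3:22,v4:0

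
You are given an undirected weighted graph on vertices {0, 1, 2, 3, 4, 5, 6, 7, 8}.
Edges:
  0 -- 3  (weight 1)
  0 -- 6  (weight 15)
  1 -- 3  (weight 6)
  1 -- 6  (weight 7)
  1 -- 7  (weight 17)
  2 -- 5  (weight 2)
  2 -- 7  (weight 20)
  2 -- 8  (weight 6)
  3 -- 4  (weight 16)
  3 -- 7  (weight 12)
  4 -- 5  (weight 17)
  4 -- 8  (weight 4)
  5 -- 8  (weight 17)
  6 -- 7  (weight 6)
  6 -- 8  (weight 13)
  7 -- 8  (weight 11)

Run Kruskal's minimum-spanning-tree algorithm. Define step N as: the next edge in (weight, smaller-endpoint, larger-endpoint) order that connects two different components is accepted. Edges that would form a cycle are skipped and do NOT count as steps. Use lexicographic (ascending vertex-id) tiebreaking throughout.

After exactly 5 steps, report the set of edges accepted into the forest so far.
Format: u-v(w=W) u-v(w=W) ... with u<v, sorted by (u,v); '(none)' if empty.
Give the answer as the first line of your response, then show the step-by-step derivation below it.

0-3(w=1) 1-3(w=6) 2-5(w=2) 2-8(w=6) 4-8(w=4)

step 1: add edge 0-3 (w=1); MST = {0-3(w=1)}
step 2: add edge 2-5 (w=2); MST = {0-3(w=1) 2-5(w=2)}
step 3: add edge 4-8 (w=4); MST = {0-3(w=1) 2-5(w=2) 4-8(w=4)}
step 4: add edge 1-3 (w=6); MST = {0-3(w=1) 1-3(w=6) 2-5(w=2) 4-8(w=4)}
step 5: add edge 2-8 (w=6); MST = {0-3(w=1) 1-3(w=6) 2-5(w=2) 2-8(w=6) 4-8(w=4)}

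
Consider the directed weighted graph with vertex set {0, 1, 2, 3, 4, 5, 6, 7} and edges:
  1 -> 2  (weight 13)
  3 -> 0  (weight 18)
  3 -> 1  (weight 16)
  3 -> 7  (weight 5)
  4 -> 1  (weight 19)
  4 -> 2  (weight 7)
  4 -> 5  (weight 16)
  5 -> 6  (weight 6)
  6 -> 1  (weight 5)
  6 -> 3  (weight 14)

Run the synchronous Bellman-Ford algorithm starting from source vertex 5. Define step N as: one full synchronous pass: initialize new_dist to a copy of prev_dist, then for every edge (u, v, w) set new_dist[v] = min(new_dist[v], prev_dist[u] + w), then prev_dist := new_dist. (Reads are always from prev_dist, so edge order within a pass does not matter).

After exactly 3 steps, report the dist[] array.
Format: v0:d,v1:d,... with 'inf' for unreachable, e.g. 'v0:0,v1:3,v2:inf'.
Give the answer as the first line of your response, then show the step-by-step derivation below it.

v0:38,v1:11,v2:24,v3:20,v4:inf,v5:0,v6:6,v7:25

step 1: dist = v0:inf,v1:inf,v2:inf,v3:inf,v4:inf,v5:0,v6:6,v7:inf
step 2: dist = v0:inf,v1:11,v2:inf,v3:20,v4:inf,v5:0,v6:6,v7:inf
step 3: dist = v0:38,v1:11,v2:24,v3:20,v4:inf,v5:0,v6:6,v7:25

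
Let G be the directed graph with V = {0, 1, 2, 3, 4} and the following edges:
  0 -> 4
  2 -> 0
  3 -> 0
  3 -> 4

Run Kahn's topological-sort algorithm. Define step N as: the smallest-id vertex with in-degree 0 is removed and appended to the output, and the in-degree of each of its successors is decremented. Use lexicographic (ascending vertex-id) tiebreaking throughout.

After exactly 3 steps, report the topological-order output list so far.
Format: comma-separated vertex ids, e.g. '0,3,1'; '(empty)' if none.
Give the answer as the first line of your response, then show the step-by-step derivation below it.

1,2,3

step 1: output 1; order=[1]; indeg=(2,0,0,0,2)
step 2: output 2; order=[1,2]; indeg=(1,0,0,0,2)
step 3: output 3; order=[1,2,3]; indeg=(0,0,0,0,1)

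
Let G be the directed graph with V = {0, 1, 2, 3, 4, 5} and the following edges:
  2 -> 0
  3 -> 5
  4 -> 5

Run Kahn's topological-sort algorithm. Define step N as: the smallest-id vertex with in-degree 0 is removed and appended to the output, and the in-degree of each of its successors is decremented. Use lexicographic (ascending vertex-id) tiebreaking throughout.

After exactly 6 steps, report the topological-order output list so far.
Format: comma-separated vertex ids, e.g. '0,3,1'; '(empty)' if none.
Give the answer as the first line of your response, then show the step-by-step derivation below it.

1,2,0,3,4,5

step 1: output 1; order=[1]; indeg=(1,0,0,0,0,2)
step 2: output 2; order=[1,2]; indeg=(0,0,0,0,0,2)
step 3: output 0; order=[1,2,0]; indeg=(0,0,0,0,0,2)
step 4: output 3; order=[1,2,0,3]; indeg=(0,0,0,0,0,1)
step 5: output 4; order=[1,2,0,3,4]; indeg=(0,0,0,0,0,0)
step 6: output 5; order=[1,2,0,3,4,5]; indeg=(0,0,0,0,0,0)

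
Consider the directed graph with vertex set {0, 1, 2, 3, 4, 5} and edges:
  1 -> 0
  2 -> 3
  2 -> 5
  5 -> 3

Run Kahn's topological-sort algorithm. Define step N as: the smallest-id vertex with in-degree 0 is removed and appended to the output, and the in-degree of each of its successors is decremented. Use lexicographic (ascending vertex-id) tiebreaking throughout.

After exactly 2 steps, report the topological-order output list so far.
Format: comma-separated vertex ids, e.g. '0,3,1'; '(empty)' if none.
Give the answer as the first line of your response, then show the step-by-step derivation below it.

1,0

step 1: output 1; order=[1]; indeg=(0,0,0,2,0,1)
step 2: output 0; order=[1,0]; indeg=(0,0,0,2,0,1)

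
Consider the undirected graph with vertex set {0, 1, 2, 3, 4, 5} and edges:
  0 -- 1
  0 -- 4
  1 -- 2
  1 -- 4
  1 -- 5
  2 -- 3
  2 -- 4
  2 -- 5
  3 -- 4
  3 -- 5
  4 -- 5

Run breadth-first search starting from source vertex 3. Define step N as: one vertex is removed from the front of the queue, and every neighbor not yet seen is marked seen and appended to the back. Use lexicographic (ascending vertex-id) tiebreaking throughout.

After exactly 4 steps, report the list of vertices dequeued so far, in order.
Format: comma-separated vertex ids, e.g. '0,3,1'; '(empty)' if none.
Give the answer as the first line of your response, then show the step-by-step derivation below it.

3,2,4,5

step 1: dequeue 3; queue=[2,4,5]; order=3
step 2: dequeue 2; queue=[4,5,1]; order=3,2
step 3: dequeue 4; queue=[5,1,0]; order=3,2,4
step 4: dequeue 5; queue=[1,0]; order=3,2,4,5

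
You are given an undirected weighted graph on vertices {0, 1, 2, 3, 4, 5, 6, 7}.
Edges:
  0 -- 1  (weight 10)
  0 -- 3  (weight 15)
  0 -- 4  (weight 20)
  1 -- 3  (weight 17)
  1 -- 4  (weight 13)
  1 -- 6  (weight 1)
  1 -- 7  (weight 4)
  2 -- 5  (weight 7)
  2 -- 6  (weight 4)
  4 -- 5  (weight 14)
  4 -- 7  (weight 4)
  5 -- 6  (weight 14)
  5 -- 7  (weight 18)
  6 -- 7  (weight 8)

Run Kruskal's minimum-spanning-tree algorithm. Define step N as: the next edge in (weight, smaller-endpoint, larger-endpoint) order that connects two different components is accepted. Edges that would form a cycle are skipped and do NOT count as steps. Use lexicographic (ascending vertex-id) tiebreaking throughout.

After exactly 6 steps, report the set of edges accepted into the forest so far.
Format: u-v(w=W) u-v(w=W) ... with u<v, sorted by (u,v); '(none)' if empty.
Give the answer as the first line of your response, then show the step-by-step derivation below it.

0-1(w=10) 1-6(w=1) 1-7(w=4) 2-5(w=7) 2-6(w=4) 4-7(w=4)

step 1: add edge 1-6 (w=1); MST = {1-6(w=1)}
step 2: add edge 1-7 (w=4); MST = {1-6(w=1) 1-7(w=4)}
step 3: add edge 2-6 (w=4); MST = {1-6(w=1) 1-7(w=4) 2-6(w=4)}
step 4: add edge 4-7 (w=4); MST = {1-6(w=1) 1-7(w=4) 2-6(w=4) 4-7(w=4)}
step 5: add edge 2-5 (w=7); MST = {1-6(w=1) 1-7(w=4) 2-5(w=7) 2-6(w=4) 4-7(w=4)}
step 6: add edge 0-1 (w=10); MST = {0-1(w=10) 1-6(w=1) 1-7(w=4) 2-5(w=7) 2-6(w=4) 4-7(w=4)}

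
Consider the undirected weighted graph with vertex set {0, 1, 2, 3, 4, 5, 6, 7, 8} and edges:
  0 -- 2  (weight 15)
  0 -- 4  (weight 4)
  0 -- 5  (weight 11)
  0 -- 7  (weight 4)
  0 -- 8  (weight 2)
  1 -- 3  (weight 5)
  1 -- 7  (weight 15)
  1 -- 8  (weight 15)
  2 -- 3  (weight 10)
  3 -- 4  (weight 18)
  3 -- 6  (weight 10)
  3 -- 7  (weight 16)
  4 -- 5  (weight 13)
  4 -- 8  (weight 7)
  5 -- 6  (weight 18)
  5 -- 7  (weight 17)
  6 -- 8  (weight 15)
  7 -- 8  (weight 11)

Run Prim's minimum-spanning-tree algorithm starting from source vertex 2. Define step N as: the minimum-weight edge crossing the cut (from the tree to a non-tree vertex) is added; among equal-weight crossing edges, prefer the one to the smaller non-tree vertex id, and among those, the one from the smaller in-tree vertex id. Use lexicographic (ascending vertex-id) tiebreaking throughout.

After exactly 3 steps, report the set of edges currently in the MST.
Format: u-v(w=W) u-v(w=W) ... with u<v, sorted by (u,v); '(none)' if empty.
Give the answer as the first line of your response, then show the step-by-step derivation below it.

1-3(w=5) 2-3(w=10) 3-6(w=10)

step 1: add edge 2-3 (w=10); MST = {2-3(w=10)}
step 2: add edge 1-3 (w=5); MST = {1-3(w=5) 2-3(w=10)}
step 3: add edge 3-6 (w=10); MST = {1-3(w=5) 2-3(w=10) 3-6(w=10)}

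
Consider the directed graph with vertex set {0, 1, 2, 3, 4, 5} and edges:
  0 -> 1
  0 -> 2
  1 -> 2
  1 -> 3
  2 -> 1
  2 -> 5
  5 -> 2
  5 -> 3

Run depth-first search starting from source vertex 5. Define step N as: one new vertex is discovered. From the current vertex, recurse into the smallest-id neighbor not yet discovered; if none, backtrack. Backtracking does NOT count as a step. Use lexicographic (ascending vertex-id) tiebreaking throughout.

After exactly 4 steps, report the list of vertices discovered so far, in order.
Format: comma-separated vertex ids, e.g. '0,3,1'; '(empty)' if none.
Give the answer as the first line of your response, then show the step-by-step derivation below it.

5,2,1,3

step 1: discover 5; path=5; order=5
step 2: discover 2; path=5>2; order=5,2
step 3: discover 1; path=5>2>1; order=5,2,1
step 4: discover 3; path=5>2>1>3; order=5,2,1,3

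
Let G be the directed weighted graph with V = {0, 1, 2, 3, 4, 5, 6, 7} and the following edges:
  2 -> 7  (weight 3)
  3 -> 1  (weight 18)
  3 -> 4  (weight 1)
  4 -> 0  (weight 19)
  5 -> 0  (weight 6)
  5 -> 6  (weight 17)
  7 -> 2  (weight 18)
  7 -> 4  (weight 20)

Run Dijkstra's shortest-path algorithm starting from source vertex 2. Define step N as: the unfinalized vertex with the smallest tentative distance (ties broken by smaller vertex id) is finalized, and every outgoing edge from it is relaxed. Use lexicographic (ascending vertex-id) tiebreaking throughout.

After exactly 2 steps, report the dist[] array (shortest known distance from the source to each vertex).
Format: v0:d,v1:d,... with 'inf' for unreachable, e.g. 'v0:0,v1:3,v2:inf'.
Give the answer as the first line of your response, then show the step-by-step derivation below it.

v0:inf,v1:inf,v2:0,v3:inf,v4:23,v5:inf,v6:inf,v7:3

step 1: dist = v0:inf,v1:inf,v2:0,v3:inf,v4:inf,v5:inf,v6:inf,v7:3
step 2: dist = v0:inf,v1:inf,v2:0,v3:inf,v4:23,v5:inf,v6:inf,v7:3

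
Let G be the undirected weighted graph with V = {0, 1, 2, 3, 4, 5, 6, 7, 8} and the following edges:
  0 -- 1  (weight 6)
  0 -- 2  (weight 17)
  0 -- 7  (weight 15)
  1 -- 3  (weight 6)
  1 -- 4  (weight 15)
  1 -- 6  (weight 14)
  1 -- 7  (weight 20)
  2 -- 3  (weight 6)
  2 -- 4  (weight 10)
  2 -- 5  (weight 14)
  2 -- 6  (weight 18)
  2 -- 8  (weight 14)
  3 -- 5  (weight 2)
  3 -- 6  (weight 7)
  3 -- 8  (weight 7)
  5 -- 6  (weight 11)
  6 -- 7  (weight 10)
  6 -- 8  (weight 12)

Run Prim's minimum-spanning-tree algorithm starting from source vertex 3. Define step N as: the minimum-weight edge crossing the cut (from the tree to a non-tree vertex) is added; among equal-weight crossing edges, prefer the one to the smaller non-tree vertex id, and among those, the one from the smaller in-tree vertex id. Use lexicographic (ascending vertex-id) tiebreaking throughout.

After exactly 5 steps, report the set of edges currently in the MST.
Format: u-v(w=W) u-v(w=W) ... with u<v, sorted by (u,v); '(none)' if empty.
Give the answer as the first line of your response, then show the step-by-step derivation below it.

0-1(w=6) 1-3(w=6) 2-3(w=6) 3-5(w=2) 3-6(w=7)

step 1: add edge 3-5 (w=2); MST = {3-5(w=2)}
step 2: add edge 1-3 (w=6); MST = {1-3(w=6) 3-5(w=2)}
step 3: add edge 0-1 (w=6); MST = {0-1(w=6) 1-3(w=6) 3-5(w=2)}
step 4: add edge 2-3 (w=6); MST = {0-1(w=6) 1-3(w=6) 2-3(w=6) 3-5(w=2)}
step 5: add edge 3-6 (w=7); MST = {0-1(w=6) 1-3(w=6) 2-3(w=6) 3-5(w=2) 3-6(w=7)}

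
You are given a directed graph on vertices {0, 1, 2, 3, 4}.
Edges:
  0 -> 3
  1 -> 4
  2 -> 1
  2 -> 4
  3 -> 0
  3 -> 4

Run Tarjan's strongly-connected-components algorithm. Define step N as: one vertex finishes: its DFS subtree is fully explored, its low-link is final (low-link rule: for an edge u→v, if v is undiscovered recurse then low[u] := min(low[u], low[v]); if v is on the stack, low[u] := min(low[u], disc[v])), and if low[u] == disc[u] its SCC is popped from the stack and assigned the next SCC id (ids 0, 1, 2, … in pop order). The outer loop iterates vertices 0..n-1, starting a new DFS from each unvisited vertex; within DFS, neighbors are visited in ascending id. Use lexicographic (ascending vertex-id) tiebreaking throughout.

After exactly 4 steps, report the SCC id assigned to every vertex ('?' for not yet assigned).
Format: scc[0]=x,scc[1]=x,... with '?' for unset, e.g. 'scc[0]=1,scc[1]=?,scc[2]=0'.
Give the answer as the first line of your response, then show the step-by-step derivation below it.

scc[0]=1,scc[1]=2,scc[2]=?,scc[3]=1,scc[4]=0

step 1: low=(low[0]=0,low[1]=?,low[2]=?,low[3]=0,low[4]=2); scc=(scc[0]=?,scc[1]=?,scc[2]=?,scc[3]=?,scc[4]=0)
step 2: low=(low[0]=0,low[1]=?,low[2]=?,low[3]=0,low[4]=2); scc=(scc[0]=?,scc[1]=?,scc[2]=?,scc[3]=?,scc[4]=0)
step 3: low=(low[0]=0,low[1]=?,low[2]=?,low[3]=0,low[4]=2); scc=(scc[0]=1,scc[1]=?,scc[2]=?,scc[3]=1,scc[4]=0)
step 4: low=(low[0]=0,low[1]=3,low[2]=?,low[3]=0,low[4]=2); scc=(scc[0]=1,scc[1]=2,scc[2]=?,scc[3]=1,scc[4]=0)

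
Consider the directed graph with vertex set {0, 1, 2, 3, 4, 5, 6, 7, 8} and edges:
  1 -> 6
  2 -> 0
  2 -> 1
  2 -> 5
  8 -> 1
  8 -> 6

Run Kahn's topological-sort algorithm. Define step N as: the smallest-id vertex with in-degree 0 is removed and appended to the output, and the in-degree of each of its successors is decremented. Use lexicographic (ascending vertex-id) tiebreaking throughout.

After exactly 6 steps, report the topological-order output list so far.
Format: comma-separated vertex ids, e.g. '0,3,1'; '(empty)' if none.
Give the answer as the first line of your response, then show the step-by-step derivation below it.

2,0,3,4,5,7

step 1: output 2; order=[2]; indeg=(0,1,0,0,0,0,2,0,0)
step 2: output 0; order=[2,0]; indeg=(0,1,0,0,0,0,2,0,0)
step 3: output 3; order=[2,0,3]; indeg=(0,1,0,0,0,0,2,0,0)
step 4: output 4; order=[2,0,3,4]; indeg=(0,1,0,0,0,0,2,0,0)
step 5: output 5; order=[2,0,3,4,5]; indeg=(0,1,0,0,0,0,2,0,0)
step 6: output 7; order=[2,0,3,4,5,7]; indeg=(0,1,0,0,0,0,2,0,0)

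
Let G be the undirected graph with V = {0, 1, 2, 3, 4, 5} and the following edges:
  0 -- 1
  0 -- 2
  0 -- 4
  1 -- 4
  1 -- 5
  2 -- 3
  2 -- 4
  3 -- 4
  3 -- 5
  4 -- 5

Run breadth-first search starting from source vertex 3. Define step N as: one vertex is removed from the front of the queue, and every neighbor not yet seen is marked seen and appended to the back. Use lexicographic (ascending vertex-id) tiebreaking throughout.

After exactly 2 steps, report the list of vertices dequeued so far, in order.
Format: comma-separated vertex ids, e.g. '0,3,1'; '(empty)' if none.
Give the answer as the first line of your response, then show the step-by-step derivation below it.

3,2

step 1: dequeue 3; queue=[2,4,5]; order=3
step 2: dequeue 2; queue=[4,5,0]; order=3,2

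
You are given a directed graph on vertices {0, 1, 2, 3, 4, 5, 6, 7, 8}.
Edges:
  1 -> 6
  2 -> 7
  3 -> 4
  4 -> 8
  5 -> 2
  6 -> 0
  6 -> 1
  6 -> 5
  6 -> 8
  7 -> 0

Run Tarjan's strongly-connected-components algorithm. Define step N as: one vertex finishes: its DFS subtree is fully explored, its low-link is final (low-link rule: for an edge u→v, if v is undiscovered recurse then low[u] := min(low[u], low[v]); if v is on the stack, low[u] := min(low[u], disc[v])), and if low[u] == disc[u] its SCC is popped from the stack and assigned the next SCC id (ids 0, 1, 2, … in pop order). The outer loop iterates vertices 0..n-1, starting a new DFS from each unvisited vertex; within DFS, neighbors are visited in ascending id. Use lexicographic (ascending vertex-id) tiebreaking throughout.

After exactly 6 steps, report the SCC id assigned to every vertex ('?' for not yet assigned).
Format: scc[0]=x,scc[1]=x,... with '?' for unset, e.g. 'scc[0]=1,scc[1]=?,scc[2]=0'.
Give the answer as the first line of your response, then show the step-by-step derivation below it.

scc[0]=0,scc[1]=?,scc[2]=2,scc[3]=?,scc[4]=?,scc[5]=3,scc[6]=?,scc[7]=1,scc[8]=4

step 1: low=(low[0]=0,low[1]=?,low[2]=?,low[3]=?,low[4]=?,low[5]=?,low[6]=?,low[7]=?,low[8]=?); scc=(scc[0]=0,scc[1]=?,scc[2]=?,scc[3]=?,scc[4]=?,scc[5]=?,scc[6]=?,scc[7]=?,scc[8]=?)
step 2: low=(low[0]=0,low[1]=1,low[2]=4,low[3]=?,low[4]=?,low[5]=3,low[6]=1,low[7]=5,low[8]=?); scc=(scc[0]=0,scc[1]=?,scc[2]=?,scc[3]=?,scc[4]=?,scc[5]=?,scc[6]=?,scc[7]=1,scc[8]=?)
step 3: low=(low[0]=0,low[1]=1,low[2]=4,low[3]=?,low[4]=?,low[5]=3,low[6]=1,low[7]=5,low[8]=?); scc=(scc[0]=0,scc[1]=?,scc[2]=2,scc[3]=?,scc[4]=?,scc[5]=?,scc[6]=?,scc[7]=1,scc[8]=?)
step 4: low=(low[0]=0,low[1]=1,low[2]=4,low[3]=?,low[4]=?,low[5]=3,low[6]=1,low[7]=5,low[8]=?); scc=(scc[0]=0,scc[1]=?,scc[2]=2,scc[3]=?,scc[4]=?,scc[5]=3,scc[6]=?,scc[7]=1,scc[8]=?)
step 5: low=(low[0]=0,low[1]=1,low[2]=4,low[3]=?,low[4]=?,low[5]=3,low[6]=1,low[7]=5,low[8]=6); scc=(scc[0]=0,scc[1]=?,scc[2]=2,scc[3]=?,scc[4]=?,scc[5]=3,scc[6]=?,scc[7]=1,scc[8]=4)
step 6: low=(low[0]=0,low[1]=1,low[2]=4,low[3]=?,low[4]=?,low[5]=3,low[6]=1,low[7]=5,low[8]=6); scc=(scc[0]=0,scc[1]=?,scc[2]=2,scc[3]=?,scc[4]=?,scc[5]=3,scc[6]=?,scc[7]=1,scc[8]=4)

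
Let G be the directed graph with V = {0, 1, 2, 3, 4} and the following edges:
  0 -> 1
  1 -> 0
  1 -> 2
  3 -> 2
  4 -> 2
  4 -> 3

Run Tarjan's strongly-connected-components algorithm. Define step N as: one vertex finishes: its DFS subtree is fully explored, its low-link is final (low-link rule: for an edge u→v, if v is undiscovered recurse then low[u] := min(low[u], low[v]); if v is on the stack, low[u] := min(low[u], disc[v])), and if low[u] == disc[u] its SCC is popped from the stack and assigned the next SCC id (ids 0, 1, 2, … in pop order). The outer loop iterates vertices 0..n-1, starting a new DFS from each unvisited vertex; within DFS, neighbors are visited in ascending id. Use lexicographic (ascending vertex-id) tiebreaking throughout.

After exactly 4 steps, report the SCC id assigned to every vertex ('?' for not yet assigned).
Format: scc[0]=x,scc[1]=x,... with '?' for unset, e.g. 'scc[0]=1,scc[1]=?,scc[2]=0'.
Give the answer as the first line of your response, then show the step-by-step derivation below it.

scc[0]=1,scc[1]=1,scc[2]=0,scc[3]=2,scc[4]=?

step 1: low=(low[0]=0,low[1]=0,low[2]=2,low[3]=?,low[4]=?); scc=(scc[0]=?,scc[1]=?,scc[2]=0,scc[3]=?,scc[4]=?)
step 2: low=(low[0]=0,low[1]=0,low[2]=2,low[3]=?,low[4]=?); scc=(scc[0]=?,scc[1]=?,scc[2]=0,scc[3]=?,scc[4]=?)
step 3: low=(low[0]=0,low[1]=0,low[2]=2,low[3]=?,low[4]=?); scc=(scc[0]=1,scc[1]=1,scc[2]=0,scc[3]=?,scc[4]=?)
step 4: low=(low[0]=0,low[1]=0,low[2]=2,low[3]=3,low[4]=?); scc=(scc[0]=1,scc[1]=1,scc[2]=0,scc[3]=2,scc[4]=?)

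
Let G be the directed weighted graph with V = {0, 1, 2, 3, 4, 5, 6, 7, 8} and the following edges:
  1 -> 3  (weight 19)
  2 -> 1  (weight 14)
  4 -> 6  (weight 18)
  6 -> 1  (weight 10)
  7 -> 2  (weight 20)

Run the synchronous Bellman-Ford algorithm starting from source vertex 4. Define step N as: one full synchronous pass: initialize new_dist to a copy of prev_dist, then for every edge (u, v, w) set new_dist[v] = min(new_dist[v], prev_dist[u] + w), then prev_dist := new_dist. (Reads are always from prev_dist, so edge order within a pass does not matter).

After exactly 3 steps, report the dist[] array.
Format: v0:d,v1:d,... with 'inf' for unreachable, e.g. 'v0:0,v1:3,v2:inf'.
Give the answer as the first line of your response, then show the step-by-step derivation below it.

v0:inf,v1:28,v2:inf,v3:47,v4:0,v5:inf,v6:18,v7:inf,v8:inf

step 1: dist = v0:inf,v1:inf,v2:inf,v3:inf,v4:0,v5:inf,v6:18,v7:inf,v8:inf
step 2: dist = v0:inf,v1:28,v2:inf,v3:inf,v4:0,v5:inf,v6:18,v7:inf,v8:inf
step 3: dist = v0:inf,v1:28,v2:inf,v3:47,v4:0,v5:inf,v6:18,v7:inf,v8:inf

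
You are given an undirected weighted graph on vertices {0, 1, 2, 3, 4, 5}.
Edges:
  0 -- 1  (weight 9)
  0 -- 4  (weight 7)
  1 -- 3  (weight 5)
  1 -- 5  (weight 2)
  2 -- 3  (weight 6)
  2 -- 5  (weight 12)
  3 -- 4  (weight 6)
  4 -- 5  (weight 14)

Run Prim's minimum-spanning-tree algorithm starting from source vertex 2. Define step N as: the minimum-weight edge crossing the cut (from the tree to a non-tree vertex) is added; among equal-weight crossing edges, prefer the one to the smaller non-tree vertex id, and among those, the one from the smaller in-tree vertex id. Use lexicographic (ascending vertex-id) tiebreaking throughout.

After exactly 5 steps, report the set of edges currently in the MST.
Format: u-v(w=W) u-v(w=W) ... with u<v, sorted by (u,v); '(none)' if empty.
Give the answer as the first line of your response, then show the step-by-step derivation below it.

0-4(w=7) 1-3(w=5) 1-5(w=2) 2-3(w=6) 3-4(w=6)

step 1: add edge 2-3 (w=6); MST = {2-3(w=6)}
step 2: add edge 1-3 (w=5); MST = {1-3(w=5) 2-3(w=6)}
step 3: add edge 1-5 (w=2); MST = {1-3(w=5) 1-5(w=2) 2-3(w=6)}
step 4: add edge 3-4 (w=6); MST = {1-3(w=5) 1-5(w=2) 2-3(w=6) 3-4(w=6)}
step 5: add edge 0-4 (w=7); MST = {0-4(w=7) 1-3(w=5) 1-5(w=2) 2-3(w=6) 3-4(w=6)}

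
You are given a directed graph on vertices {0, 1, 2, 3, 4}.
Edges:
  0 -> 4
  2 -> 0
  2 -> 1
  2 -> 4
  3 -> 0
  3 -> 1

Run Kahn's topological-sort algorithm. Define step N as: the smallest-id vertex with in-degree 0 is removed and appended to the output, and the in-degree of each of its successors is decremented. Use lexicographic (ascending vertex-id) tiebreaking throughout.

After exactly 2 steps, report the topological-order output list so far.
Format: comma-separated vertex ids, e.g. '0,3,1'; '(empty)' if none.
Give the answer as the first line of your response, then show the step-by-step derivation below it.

2,3

step 1: output 2; order=[2]; indeg=(1,1,0,0,1)
step 2: output 3; order=[2,3]; indeg=(0,0,0,0,1)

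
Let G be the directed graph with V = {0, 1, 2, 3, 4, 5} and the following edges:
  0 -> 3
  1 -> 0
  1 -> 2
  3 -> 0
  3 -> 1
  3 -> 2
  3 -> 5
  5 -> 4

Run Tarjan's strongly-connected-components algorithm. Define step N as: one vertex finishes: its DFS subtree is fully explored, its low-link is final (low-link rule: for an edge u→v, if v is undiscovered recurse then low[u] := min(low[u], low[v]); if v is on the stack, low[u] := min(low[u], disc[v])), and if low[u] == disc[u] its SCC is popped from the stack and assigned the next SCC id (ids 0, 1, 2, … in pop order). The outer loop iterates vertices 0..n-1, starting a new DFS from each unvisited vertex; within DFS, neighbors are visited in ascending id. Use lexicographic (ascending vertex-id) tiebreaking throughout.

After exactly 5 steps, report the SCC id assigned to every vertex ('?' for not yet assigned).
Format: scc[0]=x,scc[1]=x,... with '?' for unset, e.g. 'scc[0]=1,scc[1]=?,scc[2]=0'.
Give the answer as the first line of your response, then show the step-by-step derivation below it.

scc[0]=?,scc[1]=?,scc[2]=0,scc[3]=?,scc[4]=1,scc[5]=2

step 1: low=(low[0]=0,low[1]=0,low[2]=3,low[3]=0,low[4]=?,low[5]=?); scc=(scc[0]=?,scc[1]=?,scc[2]=0,scc[3]=?,scc[4]=?,scc[5]=?)
step 2: low=(low[0]=0,low[1]=0,low[2]=3,low[3]=0,low[4]=?,low[5]=?); scc=(scc[0]=?,scc[1]=?,scc[2]=0,scc[3]=?,scc[4]=?,scc[5]=?)
step 3: low=(low[0]=0,low[1]=0,low[2]=3,low[3]=0,low[4]=5,low[5]=4); scc=(scc[0]=?,scc[1]=?,scc[2]=0,scc[3]=?,scc[4]=1,scc[5]=?)
step 4: low=(low[0]=0,low[1]=0,low[2]=3,low[3]=0,low[4]=5,low[5]=4); scc=(scc[0]=?,scc[1]=?,scc[2]=0,scc[3]=?,scc[4]=1,scc[5]=2)
step 5: low=(low[0]=0,low[1]=0,low[2]=3,low[3]=0,low[4]=5,low[5]=4); scc=(scc[0]=?,scc[1]=?,scc[2]=0,scc[3]=?,scc[4]=1,scc[5]=2)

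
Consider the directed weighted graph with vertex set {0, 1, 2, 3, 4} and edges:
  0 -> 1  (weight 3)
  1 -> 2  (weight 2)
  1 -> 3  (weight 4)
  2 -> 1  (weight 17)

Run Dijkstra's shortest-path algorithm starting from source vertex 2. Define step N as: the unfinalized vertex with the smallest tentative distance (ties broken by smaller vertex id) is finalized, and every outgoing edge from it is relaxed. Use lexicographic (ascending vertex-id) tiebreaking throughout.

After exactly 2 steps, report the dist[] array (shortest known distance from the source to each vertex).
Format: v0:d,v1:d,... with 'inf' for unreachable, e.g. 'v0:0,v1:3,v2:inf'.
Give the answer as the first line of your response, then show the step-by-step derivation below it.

v0:inf,v1:17,v2:0,v3:21,v4:inf

step 1: dist = v0:inf,v1:17,v2:0,v3:inf,v4:inf
step 2: dist = v0:inf,v1:17,v2:0,v3:21,v4:inf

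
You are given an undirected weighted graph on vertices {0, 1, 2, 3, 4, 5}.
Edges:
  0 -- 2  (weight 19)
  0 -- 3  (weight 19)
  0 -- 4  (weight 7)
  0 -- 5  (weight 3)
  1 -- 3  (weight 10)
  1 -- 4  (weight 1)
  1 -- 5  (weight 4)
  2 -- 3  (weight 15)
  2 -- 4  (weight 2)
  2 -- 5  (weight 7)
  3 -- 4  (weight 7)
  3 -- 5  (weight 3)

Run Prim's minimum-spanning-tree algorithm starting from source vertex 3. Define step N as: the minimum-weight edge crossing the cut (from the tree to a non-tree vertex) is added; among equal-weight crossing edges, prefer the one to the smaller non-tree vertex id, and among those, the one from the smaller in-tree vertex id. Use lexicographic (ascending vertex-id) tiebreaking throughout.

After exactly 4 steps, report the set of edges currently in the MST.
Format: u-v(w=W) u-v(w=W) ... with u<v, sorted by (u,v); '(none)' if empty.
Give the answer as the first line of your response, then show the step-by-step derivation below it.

0-5(w=3) 1-4(w=1) 1-5(w=4) 3-5(w=3)

step 1: add edge 3-5 (w=3); MST = {3-5(w=3)}
step 2: add edge 0-5 (w=3); MST = {0-5(w=3) 3-5(w=3)}
step 3: add edge 1-5 (w=4); MST = {0-5(w=3) 1-5(w=4) 3-5(w=3)}
step 4: add edge 1-4 (w=1); MST = {0-5(w=3) 1-4(w=1) 1-5(w=4) 3-5(w=3)}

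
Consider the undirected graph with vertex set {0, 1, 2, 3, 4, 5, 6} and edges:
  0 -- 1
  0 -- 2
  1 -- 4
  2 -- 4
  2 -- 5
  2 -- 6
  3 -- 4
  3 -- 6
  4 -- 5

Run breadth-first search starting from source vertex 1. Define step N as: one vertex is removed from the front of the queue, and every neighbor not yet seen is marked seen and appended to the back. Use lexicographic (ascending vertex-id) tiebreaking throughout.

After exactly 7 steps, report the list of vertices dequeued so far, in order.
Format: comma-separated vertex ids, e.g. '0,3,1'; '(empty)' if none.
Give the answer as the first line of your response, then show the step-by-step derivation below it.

1,0,4,2,3,5,6

step 1: dequeue 1; queue=[0,4]; order=1
step 2: dequeue 0; queue=[4,2]; order=1,0
step 3: dequeue 4; queue=[2,3,5]; order=1,0,4
step 4: dequeue 2; queue=[3,5,6]; order=1,0,4,2
step 5: dequeue 3; queue=[5,6]; order=1,0,4,2,3
step 6: dequeue 5; queue=[6]; order=1,0,4,2,3,5
step 7: dequeue 6; queue=[(empty)]; order=1,0,4,2,3,5,6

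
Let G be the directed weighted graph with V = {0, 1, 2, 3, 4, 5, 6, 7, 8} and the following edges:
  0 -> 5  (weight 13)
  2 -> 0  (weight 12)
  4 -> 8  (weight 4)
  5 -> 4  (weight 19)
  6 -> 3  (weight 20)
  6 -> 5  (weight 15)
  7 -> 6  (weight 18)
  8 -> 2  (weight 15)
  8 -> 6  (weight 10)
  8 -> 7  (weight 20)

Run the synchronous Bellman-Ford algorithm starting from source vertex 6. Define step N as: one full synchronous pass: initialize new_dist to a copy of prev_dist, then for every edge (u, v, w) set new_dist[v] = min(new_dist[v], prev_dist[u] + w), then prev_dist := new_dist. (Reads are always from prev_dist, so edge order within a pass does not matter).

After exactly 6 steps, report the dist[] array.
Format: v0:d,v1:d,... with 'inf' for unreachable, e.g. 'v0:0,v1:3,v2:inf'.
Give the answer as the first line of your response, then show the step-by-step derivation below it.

v0:65,v1:inf,v2:53,v3:20,v4:34,v5:15,v6:0,v7:58,v8:38

step 1: dist = v0:inf,v1:inf,v2:inf,v3:20,v4:inf,v5:15,v6:0,v7:inf,v8:inf
step 2: dist = v0:inf,v1:inf,v2:inf,v3:20,v4:34,v5:15,v6:0,v7:inf,v8:inf
step 3: dist = v0:inf,v1:inf,v2:inf,v3:20,v4:34,v5:15,v6:0,v7:inf,v8:38
step 4: dist = v0:inf,v1:inf,v2:53,v3:20,v4:34,v5:15,v6:0,v7:58,v8:38
step 5: dist = v0:65,v1:inf,v2:53,v3:20,v4:34,v5:15,v6:0,v7:58,v8:38
step 6: dist = v0:65,v1:inf,v2:53,v3:20,v4:34,v5:15,v6:0,v7:58,v8:38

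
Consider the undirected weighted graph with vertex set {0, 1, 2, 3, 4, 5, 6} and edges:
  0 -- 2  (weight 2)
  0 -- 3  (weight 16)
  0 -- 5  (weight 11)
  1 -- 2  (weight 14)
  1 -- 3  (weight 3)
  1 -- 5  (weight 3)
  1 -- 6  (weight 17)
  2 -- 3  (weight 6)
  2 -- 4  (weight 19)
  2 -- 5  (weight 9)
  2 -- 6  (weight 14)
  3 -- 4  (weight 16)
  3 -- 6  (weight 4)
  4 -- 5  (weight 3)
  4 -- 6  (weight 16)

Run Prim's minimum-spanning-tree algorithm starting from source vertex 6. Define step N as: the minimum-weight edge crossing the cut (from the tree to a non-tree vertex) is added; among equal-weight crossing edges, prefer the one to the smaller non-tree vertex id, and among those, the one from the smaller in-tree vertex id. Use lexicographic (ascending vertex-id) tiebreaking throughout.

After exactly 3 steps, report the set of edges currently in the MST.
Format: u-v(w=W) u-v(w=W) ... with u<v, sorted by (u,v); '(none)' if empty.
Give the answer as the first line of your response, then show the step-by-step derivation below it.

1-3(w=3) 1-5(w=3) 3-6(w=4)

step 1: add edge 3-6 (w=4); MST = {3-6(w=4)}
step 2: add edge 1-3 (w=3); MST = {1-3(w=3) 3-6(w=4)}
step 3: add edge 1-5 (w=3); MST = {1-3(w=3) 1-5(w=3) 3-6(w=4)}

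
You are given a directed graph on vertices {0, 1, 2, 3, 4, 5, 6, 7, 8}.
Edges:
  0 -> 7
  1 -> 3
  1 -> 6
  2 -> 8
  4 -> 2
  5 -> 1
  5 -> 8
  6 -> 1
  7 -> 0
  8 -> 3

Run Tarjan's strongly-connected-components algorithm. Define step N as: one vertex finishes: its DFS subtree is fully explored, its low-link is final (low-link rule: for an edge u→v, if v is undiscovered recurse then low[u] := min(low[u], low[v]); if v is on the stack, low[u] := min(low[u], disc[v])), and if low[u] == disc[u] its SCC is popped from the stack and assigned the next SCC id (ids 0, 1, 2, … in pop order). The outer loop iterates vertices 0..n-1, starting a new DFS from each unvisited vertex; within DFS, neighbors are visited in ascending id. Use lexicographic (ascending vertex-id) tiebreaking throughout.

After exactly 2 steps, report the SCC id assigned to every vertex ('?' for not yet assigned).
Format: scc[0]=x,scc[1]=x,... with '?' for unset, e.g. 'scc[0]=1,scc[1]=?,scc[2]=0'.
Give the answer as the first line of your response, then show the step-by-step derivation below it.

scc[0]=0,scc[1]=?,scc[2]=?,scc[3]=?,scc[4]=?,scc[5]=?,scc[6]=?,scc[7]=0,scc[8]=?

step 1: low=(low[0]=0,low[1]=?,low[2]=?,low[3]=?,low[4]=?,low[5]=?,low[6]=?,low[7]=0,low[8]=?); scc=(scc[0]=?,scc[1]=?,scc[2]=?,scc[3]=?,scc[4]=?,scc[5]=?,scc[6]=?,scc[7]=?,scc[8]=?)
step 2: low=(low[0]=0,low[1]=?,low[2]=?,low[3]=?,low[4]=?,low[5]=?,low[6]=?,low[7]=0,low[8]=?); scc=(scc[0]=0,scc[1]=?,scc[2]=?,scc[3]=?,scc[4]=?,scc[5]=?,scc[6]=?,scc[7]=0,scc[8]=?)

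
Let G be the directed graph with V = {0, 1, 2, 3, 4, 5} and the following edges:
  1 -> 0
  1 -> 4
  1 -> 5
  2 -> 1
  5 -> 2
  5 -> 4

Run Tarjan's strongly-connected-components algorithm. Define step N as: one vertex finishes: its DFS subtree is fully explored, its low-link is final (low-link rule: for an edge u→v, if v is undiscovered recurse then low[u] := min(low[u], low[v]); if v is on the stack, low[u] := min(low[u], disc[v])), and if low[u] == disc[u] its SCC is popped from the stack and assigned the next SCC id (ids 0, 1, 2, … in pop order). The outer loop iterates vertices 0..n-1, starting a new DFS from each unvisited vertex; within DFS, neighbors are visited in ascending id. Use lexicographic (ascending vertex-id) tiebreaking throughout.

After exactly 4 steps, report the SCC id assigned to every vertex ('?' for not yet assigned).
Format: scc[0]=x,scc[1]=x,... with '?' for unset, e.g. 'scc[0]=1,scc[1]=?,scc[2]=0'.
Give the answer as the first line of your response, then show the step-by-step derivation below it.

scc[0]=0,scc[1]=?,scc[2]=?,scc[3]=?,scc[4]=1,scc[5]=?

step 1: low=(low[0]=0,low[1]=?,low[2]=?,low[3]=?,low[4]=?,low[5]=?); scc=(scc[0]=0,scc[1]=?,scc[2]=?,scc[3]=?,scc[4]=?,scc[5]=?)
step 2: low=(low[0]=0,low[1]=1,low[2]=?,low[3]=?,low[4]=2,low[5]=?); scc=(scc[0]=0,scc[1]=?,scc[2]=?,scc[3]=?,scc[4]=1,scc[5]=?)
step 3: low=(low[0]=0,low[1]=1,low[2]=1,low[3]=?,low[4]=2,low[5]=3); scc=(scc[0]=0,scc[1]=?,scc[2]=?,scc[3]=?,scc[4]=1,scc[5]=?)
step 4: low=(low[0]=0,low[1]=1,low[2]=1,low[3]=?,low[4]=2,low[5]=1); scc=(scc[0]=0,scc[1]=?,scc[2]=?,scc[3]=?,scc[4]=1,scc[5]=?)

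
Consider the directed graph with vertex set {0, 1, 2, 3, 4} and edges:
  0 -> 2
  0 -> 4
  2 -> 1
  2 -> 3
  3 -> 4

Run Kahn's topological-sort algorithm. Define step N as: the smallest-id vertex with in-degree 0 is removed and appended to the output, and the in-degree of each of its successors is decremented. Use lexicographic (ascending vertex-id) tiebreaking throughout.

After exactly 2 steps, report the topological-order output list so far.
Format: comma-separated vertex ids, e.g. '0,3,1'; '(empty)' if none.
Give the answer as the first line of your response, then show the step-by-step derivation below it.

0,2

step 1: output 0; order=[0]; indeg=(0,1,0,1,1)
step 2: output 2; order=[0,2]; indeg=(0,0,0,0,1)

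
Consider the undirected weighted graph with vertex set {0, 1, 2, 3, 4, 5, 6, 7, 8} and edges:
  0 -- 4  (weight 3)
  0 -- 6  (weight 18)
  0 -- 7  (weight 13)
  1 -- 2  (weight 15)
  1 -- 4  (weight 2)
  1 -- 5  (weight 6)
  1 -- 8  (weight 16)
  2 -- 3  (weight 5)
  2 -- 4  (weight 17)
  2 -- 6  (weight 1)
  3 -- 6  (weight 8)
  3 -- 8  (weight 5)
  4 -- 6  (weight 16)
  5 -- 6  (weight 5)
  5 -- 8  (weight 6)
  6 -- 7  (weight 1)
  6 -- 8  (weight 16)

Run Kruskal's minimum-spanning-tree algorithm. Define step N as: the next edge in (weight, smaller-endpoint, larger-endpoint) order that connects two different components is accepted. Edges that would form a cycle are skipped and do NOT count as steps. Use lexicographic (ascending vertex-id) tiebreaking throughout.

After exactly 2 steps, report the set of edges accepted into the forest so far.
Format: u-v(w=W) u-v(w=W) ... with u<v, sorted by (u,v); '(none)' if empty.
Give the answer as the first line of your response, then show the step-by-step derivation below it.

2-6(w=1) 6-7(w=1)

step 1: add edge 2-6 (w=1); MST = {2-6(w=1)}
step 2: add edge 6-7 (w=1); MST = {2-6(w=1) 6-7(w=1)}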